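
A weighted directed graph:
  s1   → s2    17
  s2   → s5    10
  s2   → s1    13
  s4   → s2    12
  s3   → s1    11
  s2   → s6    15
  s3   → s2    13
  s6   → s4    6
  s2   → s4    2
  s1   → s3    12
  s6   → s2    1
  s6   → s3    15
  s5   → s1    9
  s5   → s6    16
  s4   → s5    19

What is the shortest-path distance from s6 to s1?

Checking several routes:
s6→s2→s1: 1 + 13 = 14
s6→s3→s1: 15 + 11 = 26
s6→s2→s5→s1: 1 + 10 + 9 = 20
The minimum is 14.

14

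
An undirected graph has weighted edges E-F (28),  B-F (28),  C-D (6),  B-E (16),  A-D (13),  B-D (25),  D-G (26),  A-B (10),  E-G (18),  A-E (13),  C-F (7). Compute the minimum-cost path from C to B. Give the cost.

Some routes from C to B:
C-D-A-B: 6 + 13 + 10 = 29
C-F-B: 7 + 28 = 35
C-D-A-E-B: 6 + 13 + 13 + 16 = 48
C-D-B: 6 + 25 = 31
Best route has total 29.

29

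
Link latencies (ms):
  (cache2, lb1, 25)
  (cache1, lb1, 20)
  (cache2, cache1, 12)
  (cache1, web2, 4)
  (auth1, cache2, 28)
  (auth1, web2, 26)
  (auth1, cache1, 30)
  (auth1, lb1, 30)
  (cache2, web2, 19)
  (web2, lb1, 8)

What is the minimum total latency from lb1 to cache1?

12

Comparing a few candidate routes:
lb1-cache1: 20
lb1-auth1-web2-cache1: 30 + 26 + 4 = 60
lb1-web2-cache1: 8 + 4 = 12
lb1-web2-cache2-cache1: 8 + 19 + 12 = 39
lb1-cache2-web2-cache1: 25 + 19 + 4 = 48
lb1-cache2-cache1: 25 + 12 = 37
The minimum is 12 ms.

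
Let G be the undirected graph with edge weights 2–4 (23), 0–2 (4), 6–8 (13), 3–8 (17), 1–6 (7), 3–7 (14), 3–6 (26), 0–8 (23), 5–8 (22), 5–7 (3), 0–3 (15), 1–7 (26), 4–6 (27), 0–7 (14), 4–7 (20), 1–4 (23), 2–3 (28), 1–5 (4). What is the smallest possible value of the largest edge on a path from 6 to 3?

Some routes from 6 to 3:
6 - 1 - 5 - 8 - 3: max(7, 4, 22, 17) = 22
6 - 1 - 5 - 7 - 0 - 3: max(7, 4, 3, 14, 15) = 15
6 - 8 - 3: max(13, 17) = 17
6 - 1 - 5 - 7 - 3: max(7, 4, 3, 14) = 14
Smallest bottleneck: 14.

14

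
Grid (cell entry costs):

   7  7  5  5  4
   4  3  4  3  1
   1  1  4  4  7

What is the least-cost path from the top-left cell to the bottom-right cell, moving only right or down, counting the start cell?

Take [0,0] [1,0] [2,0] [2,1] [2,2] [2,3] [2,4] for a total of 7 + 4 + 1 + 1 + 4 + 4 + 7 = 28.

28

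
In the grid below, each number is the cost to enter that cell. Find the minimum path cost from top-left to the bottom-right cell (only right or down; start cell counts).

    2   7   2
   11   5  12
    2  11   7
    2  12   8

37

Best path: [0,0] → [1,0] → [2,0] → [3,0] → [3,1] → [3,2]
Cost: 2 + 11 + 2 + 2 + 12 + 8 = 37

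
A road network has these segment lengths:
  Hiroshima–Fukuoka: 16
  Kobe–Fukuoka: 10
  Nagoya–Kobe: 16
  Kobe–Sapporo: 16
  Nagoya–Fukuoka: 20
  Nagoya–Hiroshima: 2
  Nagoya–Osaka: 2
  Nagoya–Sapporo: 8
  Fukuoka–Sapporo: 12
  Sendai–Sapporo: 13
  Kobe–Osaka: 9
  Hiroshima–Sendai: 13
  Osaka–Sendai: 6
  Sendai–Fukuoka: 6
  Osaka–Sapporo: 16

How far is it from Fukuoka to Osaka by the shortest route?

12

Comparing a few candidate routes:
Fukuoka-Hiroshima-Nagoya-Osaka: 16 + 2 + 2 = 20
Fukuoka-Kobe-Osaka: 10 + 9 = 19
Fukuoka-Sendai-Osaka: 6 + 6 = 12
Best route has total 12.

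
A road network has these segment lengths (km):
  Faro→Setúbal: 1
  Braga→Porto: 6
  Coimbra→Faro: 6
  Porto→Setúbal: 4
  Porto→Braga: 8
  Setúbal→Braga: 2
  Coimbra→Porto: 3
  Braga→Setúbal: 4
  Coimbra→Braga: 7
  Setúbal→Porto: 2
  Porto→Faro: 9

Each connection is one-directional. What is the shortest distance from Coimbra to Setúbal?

Comparing a few candidate routes:
Coimbra -> Porto -> Faro -> Setúbal: 3 + 9 + 1 = 13
Coimbra -> Porto -> Setúbal: 3 + 4 = 7
Coimbra -> Porto -> Braga -> Setúbal: 3 + 8 + 4 = 15
Coimbra -> Braga -> Setúbal: 7 + 4 = 11
Coimbra -> Faro -> Setúbal: 6 + 1 = 7
Shortest: 7 km.

7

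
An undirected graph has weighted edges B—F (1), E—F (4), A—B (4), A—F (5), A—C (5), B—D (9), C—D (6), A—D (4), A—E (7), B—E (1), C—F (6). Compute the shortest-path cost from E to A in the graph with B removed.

Routes from E to A avoiding B:
E-F-C-D-A: 4 + 6 + 6 + 4 = 20
E-F-A: 4 + 5 = 9
E-F-C-A: 4 + 6 + 5 = 15
E-A: 7
The minimum is 7.

7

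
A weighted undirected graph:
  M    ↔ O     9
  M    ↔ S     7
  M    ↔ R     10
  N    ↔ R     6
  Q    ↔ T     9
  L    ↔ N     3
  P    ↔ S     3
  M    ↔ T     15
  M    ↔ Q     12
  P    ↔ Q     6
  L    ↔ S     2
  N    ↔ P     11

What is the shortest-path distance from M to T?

15

Paths from M to T:
M → S → P → Q → T: 7 + 3 + 6 + 9 = 25
M → R → N → L → S → P → Q → T: 10 + 6 + 3 + 2 + 3 + 6 + 9 = 39
M → Q → T: 12 + 9 = 21
M → T: 15
M → R → N → P → Q → T: 10 + 6 + 11 + 6 + 9 = 42
M → S → L → N → P → Q → T: 7 + 2 + 3 + 11 + 6 + 9 = 38
The minimum is 15.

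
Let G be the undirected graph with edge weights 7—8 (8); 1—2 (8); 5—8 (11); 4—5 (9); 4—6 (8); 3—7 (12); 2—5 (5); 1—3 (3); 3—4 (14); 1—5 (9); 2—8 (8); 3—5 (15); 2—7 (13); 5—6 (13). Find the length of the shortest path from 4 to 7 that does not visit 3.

A few of the 4→7 routes:
4-6-5-8-7: 8 + 13 + 11 + 8 = 40
4-5-2-7: 9 + 5 + 13 = 27
4-5-1-2-7: 9 + 9 + 8 + 13 = 39
4-5-2-8-7: 9 + 5 + 8 + 8 = 30
4-5-8-7: 9 + 11 + 8 = 28
4-6-5-2-7: 8 + 13 + 5 + 13 = 39
Shortest: 27.

27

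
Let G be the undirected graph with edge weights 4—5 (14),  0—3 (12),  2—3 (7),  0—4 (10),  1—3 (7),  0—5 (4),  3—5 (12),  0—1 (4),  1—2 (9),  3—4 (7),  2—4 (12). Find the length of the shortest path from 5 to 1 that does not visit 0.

Some routes from 5 to 1 avoiding 0:
5 - 4 - 2 - 1: 14 + 12 + 9 = 35
5 - 3 - 1: 12 + 7 = 19
5 - 3 - 2 - 1: 12 + 7 + 9 = 28
5 - 4 - 3 - 1: 14 + 7 + 7 = 28
Best route has total 19.

19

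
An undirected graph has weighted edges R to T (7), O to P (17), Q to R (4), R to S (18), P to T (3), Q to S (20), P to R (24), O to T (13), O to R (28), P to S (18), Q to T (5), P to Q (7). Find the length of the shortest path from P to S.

A few of the P→S routes:
P-Q-S: 7 + 20 = 27
P-T-R-S: 3 + 7 + 18 = 28
P-S: 18
Shortest: 18.

18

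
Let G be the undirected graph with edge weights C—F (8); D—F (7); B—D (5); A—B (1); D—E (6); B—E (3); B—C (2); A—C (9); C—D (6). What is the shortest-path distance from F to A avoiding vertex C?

13

Paths from F to A avoiding C:
F→D→E→B→A: 7 + 6 + 3 + 1 = 17
F→D→B→A: 7 + 5 + 1 = 13
Shortest: 13.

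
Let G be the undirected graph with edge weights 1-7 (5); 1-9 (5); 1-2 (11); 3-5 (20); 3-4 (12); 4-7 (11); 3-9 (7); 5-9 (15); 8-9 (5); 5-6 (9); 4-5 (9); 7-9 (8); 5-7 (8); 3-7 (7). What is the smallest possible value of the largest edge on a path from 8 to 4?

9

Comparing a few candidate routes:
8→9→3→7→4: max(5, 7, 7, 11) = 11
8→9→1→7→4: max(5, 5, 5, 11) = 11
8→9→7→4: max(5, 8, 11) = 11
8→9→1→7→5→4: max(5, 5, 5, 8, 9) = 9
8→9→7→5→4: max(5, 8, 8, 9) = 9
8→9→3→7→5→4: max(5, 7, 7, 8, 9) = 9
The minimum achievable maximum is 9.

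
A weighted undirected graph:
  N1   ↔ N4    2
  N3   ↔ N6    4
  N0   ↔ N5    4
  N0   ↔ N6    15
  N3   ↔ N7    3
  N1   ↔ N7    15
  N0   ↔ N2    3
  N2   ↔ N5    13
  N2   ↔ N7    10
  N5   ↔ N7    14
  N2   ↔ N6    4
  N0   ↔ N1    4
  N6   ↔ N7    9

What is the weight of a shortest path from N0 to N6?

7

Some routes from N0 to N6:
N0 -> N2 -> N7 -> N3 -> N6: 3 + 10 + 3 + 4 = 20
N0 -> N2 -> N7 -> N6: 3 + 10 + 9 = 22
N0 -> N6: 15
N0 -> N5 -> N7 -> N3 -> N6: 4 + 14 + 3 + 4 = 25
N0 -> N5 -> N2 -> N6: 4 + 13 + 4 = 21
N0 -> N2 -> N6: 3 + 4 = 7
Shortest: 7.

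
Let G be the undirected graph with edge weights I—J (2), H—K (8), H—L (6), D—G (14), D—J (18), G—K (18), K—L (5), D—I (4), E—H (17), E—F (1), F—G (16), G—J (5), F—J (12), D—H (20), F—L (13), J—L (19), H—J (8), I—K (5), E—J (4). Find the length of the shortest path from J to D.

Some routes from J to D:
J-H-K-I-D: 8 + 8 + 5 + 4 = 25
J-I-D: 2 + 4 = 6
J-D: 18
J-H-L-K-I-D: 8 + 6 + 5 + 5 + 4 = 28
J-H-D: 8 + 20 = 28
J-G-D: 5 + 14 = 19
The minimum is 6.

6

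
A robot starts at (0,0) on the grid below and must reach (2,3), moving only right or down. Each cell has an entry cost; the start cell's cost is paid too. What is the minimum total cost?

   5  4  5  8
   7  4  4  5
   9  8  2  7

26

Take (0,0) → (0,1) → (1,1) → (1,2) → (2,2) → (2,3) for a total of 5 + 4 + 4 + 4 + 2 + 7 = 26.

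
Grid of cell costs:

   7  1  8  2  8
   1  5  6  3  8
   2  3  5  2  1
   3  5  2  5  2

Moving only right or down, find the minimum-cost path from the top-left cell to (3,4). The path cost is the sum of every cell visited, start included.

Cheapest: (0,0) (1,0) (2,0) (2,1) (2,2) (2,3) (2,4) (3,4)
  7 + 1 + 2 + 3 + 5 + 2 + 1 + 2 = 23

23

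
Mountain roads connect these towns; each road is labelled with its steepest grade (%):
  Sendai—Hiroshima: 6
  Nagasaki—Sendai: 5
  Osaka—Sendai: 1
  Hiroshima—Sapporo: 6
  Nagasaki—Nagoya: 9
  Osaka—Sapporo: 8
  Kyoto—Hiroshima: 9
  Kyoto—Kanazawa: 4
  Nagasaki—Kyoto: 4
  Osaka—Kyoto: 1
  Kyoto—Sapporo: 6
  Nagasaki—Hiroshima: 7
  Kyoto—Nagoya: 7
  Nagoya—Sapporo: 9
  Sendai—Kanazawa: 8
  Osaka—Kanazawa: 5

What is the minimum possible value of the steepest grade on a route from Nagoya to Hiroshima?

Comparing a few candidate routes:
Nagoya - Kyoto - Nagasaki - Hiroshima: max(7, 4, 7) = 7
Nagoya - Kyoto - Osaka - Sendai - Nagasaki - Hiroshima: max(7, 1, 1, 5, 7) = 7
Nagoya - Kyoto - Nagasaki - Sendai - Hiroshima: max(7, 4, 5, 6) = 7
Best route has worst link 7%.

7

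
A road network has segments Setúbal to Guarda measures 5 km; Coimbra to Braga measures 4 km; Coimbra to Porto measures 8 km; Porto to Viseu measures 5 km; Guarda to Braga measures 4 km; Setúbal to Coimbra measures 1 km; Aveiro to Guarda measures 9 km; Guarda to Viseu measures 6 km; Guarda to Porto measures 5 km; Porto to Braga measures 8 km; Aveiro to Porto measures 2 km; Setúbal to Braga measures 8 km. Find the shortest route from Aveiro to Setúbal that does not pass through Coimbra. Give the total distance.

12

A few of the Aveiro→Setúbal routes:
Aveiro - Porto - Viseu - Guarda - Setúbal: 2 + 5 + 6 + 5 = 18
Aveiro - Porto - Guarda - Setúbal: 2 + 5 + 5 = 12
Aveiro - Guarda - Setúbal: 9 + 5 = 14
Aveiro - Porto - Braga - Setúbal: 2 + 8 + 8 = 18
Aveiro - Porto - Guarda - Braga - Setúbal: 2 + 5 + 4 + 8 = 19
Best route has total 12 km.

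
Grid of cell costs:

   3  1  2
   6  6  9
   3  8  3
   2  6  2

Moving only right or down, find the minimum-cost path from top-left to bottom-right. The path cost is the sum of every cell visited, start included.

Best path: [0,0] -> [0,1] -> [0,2] -> [1,2] -> [2,2] -> [3,2]
Cost: 3 + 1 + 2 + 9 + 3 + 2 = 20

20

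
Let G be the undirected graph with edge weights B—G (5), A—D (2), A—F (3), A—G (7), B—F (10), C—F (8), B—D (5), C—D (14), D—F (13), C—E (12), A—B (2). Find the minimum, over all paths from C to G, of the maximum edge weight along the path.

Some routes from C to G:
C -> F -> A -> G: max(8, 3, 7) = 8
C -> F -> A -> B -> G: max(8, 3, 2, 5) = 8
C -> F -> A -> D -> B -> G: max(8, 3, 2, 5, 5) = 8
The minimum achievable maximum is 8.

8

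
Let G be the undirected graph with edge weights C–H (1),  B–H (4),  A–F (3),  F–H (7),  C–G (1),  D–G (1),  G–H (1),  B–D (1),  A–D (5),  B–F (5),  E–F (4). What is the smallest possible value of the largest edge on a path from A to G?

A few of the A→G routes:
A→F→B→H→C→G: max(3, 5, 4, 1, 1) = 5
A→D→G: max(5, 1) = 5
A→D→B→H→G: max(5, 1, 4, 1) = 5
A→D→B→H→C→G: max(5, 1, 4, 1, 1) = 5
A→F→B→D→G: max(3, 5, 1, 1) = 5
Smallest bottleneck: 5.

5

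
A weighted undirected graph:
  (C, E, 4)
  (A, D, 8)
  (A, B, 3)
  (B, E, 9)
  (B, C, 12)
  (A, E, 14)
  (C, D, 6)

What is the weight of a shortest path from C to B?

12

Routes from C to B:
C - D - A - E - B: 6 + 8 + 14 + 9 = 37
C - D - A - B: 6 + 8 + 3 = 17
C - E - B: 4 + 9 = 13
C - B: 12
C - E - A - B: 4 + 14 + 3 = 21
The minimum is 12.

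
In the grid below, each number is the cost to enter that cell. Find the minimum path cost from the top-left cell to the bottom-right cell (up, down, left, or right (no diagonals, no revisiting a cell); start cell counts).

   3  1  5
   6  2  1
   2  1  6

Best path: (0,0) → (0,1) → (1,1) → (1,2) → (2,2)
Cost: 3 + 1 + 2 + 1 + 6 = 13

13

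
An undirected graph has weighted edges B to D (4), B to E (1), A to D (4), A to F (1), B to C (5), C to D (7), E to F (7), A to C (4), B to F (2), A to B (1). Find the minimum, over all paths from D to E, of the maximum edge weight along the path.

Checking several routes:
D-A-B-E: max(4, 1, 1) = 4
D-A-C-B-E: max(4, 4, 5, 1) = 5
D-B-E: max(4, 1) = 4
D-A-F-B-E: max(4, 1, 2, 1) = 4
D-C-B-E: max(7, 5, 1) = 7
Smallest bottleneck: 4.

4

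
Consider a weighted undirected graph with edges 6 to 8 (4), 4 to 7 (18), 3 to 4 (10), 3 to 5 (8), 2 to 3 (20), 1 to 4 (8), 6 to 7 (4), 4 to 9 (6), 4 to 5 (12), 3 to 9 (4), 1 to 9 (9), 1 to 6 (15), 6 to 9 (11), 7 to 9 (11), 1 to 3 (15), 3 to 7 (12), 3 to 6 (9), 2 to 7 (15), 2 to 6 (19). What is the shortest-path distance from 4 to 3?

10

Some routes from 4 to 3:
4 - 3: 10
4 - 5 - 3: 12 + 8 = 20
4 - 9 - 3: 6 + 4 = 10
4 - 1 - 9 - 3: 8 + 9 + 4 = 21
4 - 1 - 3: 8 + 15 = 23
Best route has total 10.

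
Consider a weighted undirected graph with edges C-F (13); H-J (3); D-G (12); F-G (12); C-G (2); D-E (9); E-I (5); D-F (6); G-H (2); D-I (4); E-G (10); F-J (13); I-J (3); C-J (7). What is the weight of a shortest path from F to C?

13

A few of the F→C routes:
F-D-I-J-H-G-C: 6 + 4 + 3 + 3 + 2 + 2 = 20
F-D-I-J-C: 6 + 4 + 3 + 7 = 20
F-G-C: 12 + 2 = 14
F-C: 13
F-J-H-G-C: 13 + 3 + 2 + 2 = 20
F-D-G-C: 6 + 12 + 2 = 20
Shortest: 13.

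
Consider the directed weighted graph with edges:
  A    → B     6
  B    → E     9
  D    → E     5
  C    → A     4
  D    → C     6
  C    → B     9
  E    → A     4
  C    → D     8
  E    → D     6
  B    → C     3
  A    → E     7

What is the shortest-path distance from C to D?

8

Some routes from C to D:
C→B→E→D: 9 + 9 + 6 = 24
C→A→E→D: 4 + 7 + 6 = 17
C→D: 8
The minimum is 8.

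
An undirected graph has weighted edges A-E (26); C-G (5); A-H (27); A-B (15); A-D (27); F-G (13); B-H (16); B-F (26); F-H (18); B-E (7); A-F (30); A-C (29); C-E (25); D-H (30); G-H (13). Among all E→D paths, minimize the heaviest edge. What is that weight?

27

Checking several routes:
E-C-G-F-H-A-D: max(25, 5, 13, 18, 27, 27) = 27
E-C-G-H-B-A-D: max(25, 5, 13, 16, 15, 27) = 27
E-C-G-H-F-B-A-D: max(25, 5, 13, 18, 26, 15, 27) = 27
E-C-G-H-A-D: max(25, 5, 13, 27, 27) = 27
The minimum achievable maximum is 27.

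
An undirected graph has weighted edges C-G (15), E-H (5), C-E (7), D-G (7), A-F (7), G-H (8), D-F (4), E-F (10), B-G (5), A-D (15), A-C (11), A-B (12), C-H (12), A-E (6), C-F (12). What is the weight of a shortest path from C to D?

16

Checking several routes:
C -> A -> F -> D: 11 + 7 + 4 = 22
C -> F -> D: 12 + 4 = 16
C -> E -> F -> D: 7 + 10 + 4 = 21
C -> G -> D: 15 + 7 = 22
Shortest: 16.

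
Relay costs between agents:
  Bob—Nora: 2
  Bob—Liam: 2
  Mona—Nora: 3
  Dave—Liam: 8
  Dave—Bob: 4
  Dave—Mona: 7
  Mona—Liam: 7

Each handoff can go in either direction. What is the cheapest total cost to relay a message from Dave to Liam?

Paths from Dave to Liam:
Dave-Liam: 8
Dave-Bob-Liam: 4 + 2 = 6
Dave-Mona-Liam: 7 + 7 = 14
Dave-Mona-Nora-Bob-Liam: 7 + 3 + 2 + 2 = 14
Dave-Bob-Nora-Mona-Liam: 4 + 2 + 3 + 7 = 16
Best route has total 6.

6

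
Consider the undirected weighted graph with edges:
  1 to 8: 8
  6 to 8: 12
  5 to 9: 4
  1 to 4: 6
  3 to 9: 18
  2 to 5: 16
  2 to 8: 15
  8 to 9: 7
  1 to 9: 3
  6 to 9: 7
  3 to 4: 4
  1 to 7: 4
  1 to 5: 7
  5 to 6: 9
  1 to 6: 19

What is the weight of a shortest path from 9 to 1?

3

Some routes from 9 to 1:
9 -> 8 -> 1: 7 + 8 = 15
9 -> 6 -> 1: 7 + 19 = 26
9 -> 5 -> 1: 4 + 7 = 11
9 -> 6 -> 5 -> 1: 7 + 9 + 7 = 23
9 -> 1: 3
9 -> 6 -> 8 -> 1: 7 + 12 + 8 = 27
The minimum is 3.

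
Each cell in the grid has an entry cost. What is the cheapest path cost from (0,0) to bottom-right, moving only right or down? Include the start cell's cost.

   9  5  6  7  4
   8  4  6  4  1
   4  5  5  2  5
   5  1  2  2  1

Best path: r0c0 → r0c1 → r1c1 → r2c1 → r3c1 → r3c2 → r3c3 → r3c4
Cost: 9 + 5 + 4 + 5 + 1 + 2 + 2 + 1 = 29
For comparison, the top-then-right route costs 38.

29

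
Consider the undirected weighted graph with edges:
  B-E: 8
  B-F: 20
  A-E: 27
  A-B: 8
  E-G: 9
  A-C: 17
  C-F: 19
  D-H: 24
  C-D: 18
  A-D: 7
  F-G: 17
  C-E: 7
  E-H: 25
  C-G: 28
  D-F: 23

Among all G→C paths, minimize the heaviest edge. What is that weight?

9

Some routes from G to C:
G→F→C: max(17, 19) = 19
G→E→C: max(9, 7) = 9
G→E→B→A→D→C: max(9, 8, 8, 7, 18) = 18
G→E→B→A→C: max(9, 8, 8, 17) = 17
Best route has worst link 9.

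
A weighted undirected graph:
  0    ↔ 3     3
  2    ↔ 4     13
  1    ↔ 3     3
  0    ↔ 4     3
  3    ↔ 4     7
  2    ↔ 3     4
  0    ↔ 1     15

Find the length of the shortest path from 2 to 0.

Some routes from 2 to 0:
2-4-0: 13 + 3 = 16
2-3-0: 4 + 3 = 7
2-3-4-0: 4 + 7 + 3 = 14
Best route has total 7.

7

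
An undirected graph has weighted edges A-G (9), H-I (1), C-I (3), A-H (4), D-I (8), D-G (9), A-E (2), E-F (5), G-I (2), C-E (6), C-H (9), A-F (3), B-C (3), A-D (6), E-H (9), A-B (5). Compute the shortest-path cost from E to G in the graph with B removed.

Checking several routes:
E-F-A-H-I-G: 5 + 3 + 4 + 1 + 2 = 15
E-A-G: 2 + 9 = 11
E-C-I-G: 6 + 3 + 2 = 11
E-A-H-I-G: 2 + 4 + 1 + 2 = 9
E-H-I-G: 9 + 1 + 2 = 12
Best route has total 9.

9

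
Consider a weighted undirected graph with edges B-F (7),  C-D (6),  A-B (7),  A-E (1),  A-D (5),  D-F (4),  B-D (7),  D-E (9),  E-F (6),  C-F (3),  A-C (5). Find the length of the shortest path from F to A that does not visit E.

8

A few of the F→A routes:
F→D→A: 4 + 5 = 9
F→C→A: 3 + 5 = 8
F→B→A: 7 + 7 = 14
F→C→D→A: 3 + 6 + 5 = 14
The minimum is 8.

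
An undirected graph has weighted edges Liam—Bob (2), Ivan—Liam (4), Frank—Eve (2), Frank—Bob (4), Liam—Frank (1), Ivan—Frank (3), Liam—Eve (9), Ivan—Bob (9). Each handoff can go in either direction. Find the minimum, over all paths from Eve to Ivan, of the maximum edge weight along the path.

Checking several routes:
Eve -> Frank -> Liam -> Ivan: max(2, 1, 4) = 4
Eve -> Frank -> Ivan: max(2, 3) = 3
Eve -> Frank -> Bob -> Liam -> Ivan: max(2, 4, 2, 4) = 4
Smallest bottleneck: 3.

3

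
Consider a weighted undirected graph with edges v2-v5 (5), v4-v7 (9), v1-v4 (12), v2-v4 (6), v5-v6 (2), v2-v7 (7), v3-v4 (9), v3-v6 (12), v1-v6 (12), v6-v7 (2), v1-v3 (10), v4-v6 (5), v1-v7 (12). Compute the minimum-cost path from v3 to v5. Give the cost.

Some routes from v3 to v5:
v3→v4→v6→v5: 9 + 5 + 2 = 16
v3→v4→v7→v6→v5: 9 + 9 + 2 + 2 = 22
v3→v6→v5: 12 + 2 = 14
v3→v4→v2→v5: 9 + 6 + 5 = 20
Best route has total 14.

14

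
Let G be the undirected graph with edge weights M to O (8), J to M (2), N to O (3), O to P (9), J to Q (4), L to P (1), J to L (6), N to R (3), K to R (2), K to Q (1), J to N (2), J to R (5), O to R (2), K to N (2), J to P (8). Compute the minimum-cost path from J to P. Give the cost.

7

Some routes from J to P:
J -> R -> O -> P: 5 + 2 + 9 = 16
J -> N -> O -> P: 2 + 3 + 9 = 14
J -> P: 8
J -> L -> P: 6 + 1 = 7
Best route has total 7.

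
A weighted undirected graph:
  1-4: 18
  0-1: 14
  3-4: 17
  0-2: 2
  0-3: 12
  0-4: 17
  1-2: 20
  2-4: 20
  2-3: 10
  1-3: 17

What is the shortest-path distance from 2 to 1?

16

Some routes from 2 to 1:
2→1: 20
2→0→1: 2 + 14 = 16
2→3→1: 10 + 17 = 27
Best route has total 16.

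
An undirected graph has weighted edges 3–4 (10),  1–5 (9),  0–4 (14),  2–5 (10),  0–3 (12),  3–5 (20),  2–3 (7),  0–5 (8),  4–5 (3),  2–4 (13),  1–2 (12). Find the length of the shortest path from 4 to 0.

11

A few of the 4→0 routes:
4 -> 0: 14
4 -> 5 -> 0: 3 + 8 = 11
4 -> 2 -> 5 -> 0: 13 + 10 + 8 = 31
4 -> 3 -> 0: 10 + 12 = 22
Shortest: 11.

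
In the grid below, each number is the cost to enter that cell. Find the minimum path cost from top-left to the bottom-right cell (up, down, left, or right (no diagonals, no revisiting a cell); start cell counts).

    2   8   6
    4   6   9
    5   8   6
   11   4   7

30

Cheapest: (0,0) -> (1,0) -> (2,0) -> (2,1) -> (3,1) -> (3,2)
  2 + 4 + 5 + 8 + 4 + 7 = 30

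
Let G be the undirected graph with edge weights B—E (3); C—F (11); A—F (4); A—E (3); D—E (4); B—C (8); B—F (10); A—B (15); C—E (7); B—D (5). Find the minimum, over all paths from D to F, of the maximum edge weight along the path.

Comparing a few candidate routes:
D - E - C - B - F: max(4, 7, 8, 10) = 10
D - B - E - A - F: max(5, 3, 3, 4) = 5
D - E - B - F: max(4, 3, 10) = 10
D - B - F: max(5, 10) = 10
D - E - A - F: max(4, 3, 4) = 4
D - B - C - E - A - F: max(5, 8, 7, 3, 4) = 8
The minimum achievable maximum is 4.

4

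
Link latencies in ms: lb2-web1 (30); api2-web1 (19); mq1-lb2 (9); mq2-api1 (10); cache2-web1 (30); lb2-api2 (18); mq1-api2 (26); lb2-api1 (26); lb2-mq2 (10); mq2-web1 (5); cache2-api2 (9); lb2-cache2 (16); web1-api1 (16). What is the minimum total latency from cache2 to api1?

Checking several routes:
cache2 - api2 - web1 - api1: 9 + 19 + 16 = 44
cache2 - lb2 - mq2 - api1: 16 + 10 + 10 = 36
cache2 - lb2 - api1: 16 + 26 = 42
cache2 - api2 - web1 - mq2 - api1: 9 + 19 + 5 + 10 = 43
Best route has total 36 ms.

36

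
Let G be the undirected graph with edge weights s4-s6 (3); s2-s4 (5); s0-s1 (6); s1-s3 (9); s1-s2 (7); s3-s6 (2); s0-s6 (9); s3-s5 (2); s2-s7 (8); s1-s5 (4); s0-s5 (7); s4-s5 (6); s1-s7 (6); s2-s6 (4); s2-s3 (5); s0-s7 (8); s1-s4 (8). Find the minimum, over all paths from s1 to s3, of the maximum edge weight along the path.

4

Some routes from s1 to s3:
s1 -> s5 -> s3: max(4, 2) = 4
s1 -> s5 -> s4 -> s6 -> s3: max(4, 6, 3, 2) = 6
s1 -> s5 -> s4 -> s2 -> s6 -> s3: max(4, 6, 5, 4, 2) = 6
s1 -> s5 -> s4 -> s6 -> s2 -> s3: max(4, 6, 3, 4, 5) = 6
Smallest bottleneck: 4.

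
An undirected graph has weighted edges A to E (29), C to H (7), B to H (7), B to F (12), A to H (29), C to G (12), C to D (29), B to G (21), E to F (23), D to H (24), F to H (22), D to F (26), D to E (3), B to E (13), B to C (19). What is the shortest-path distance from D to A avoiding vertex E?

Some routes from D to A avoiding E:
D - F - H - A: 26 + 22 + 29 = 77
D - H - A: 24 + 29 = 53
D - F - B - H - A: 26 + 12 + 7 + 29 = 74
D - C - H - A: 29 + 7 + 29 = 65
Best route has total 53.

53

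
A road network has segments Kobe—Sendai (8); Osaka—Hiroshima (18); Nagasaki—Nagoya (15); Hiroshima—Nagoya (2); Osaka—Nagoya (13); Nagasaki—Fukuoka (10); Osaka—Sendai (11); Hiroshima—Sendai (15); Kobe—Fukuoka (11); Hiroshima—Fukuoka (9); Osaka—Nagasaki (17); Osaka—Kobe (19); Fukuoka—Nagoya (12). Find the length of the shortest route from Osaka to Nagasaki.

Some routes from Osaka to Nagasaki:
Osaka→Nagasaki: 17
Osaka→Nagoya→Nagasaki: 13 + 15 = 28
Osaka→Nagoya→Hiroshima→Fukuoka→Nagasaki: 13 + 2 + 9 + 10 = 34
Osaka→Hiroshima→Nagoya→Nagasaki: 18 + 2 + 15 = 35
Osaka→Nagoya→Fukuoka→Nagasaki: 13 + 12 + 10 = 35
Shortest: 17 km.

17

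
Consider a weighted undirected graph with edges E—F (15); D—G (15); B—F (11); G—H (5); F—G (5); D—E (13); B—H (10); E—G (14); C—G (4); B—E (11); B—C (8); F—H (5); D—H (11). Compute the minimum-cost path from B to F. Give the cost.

11

A few of the B→F routes:
B-H-F: 10 + 5 = 15
B-F: 11
B-H-G-F: 10 + 5 + 5 = 20
B-C-G-F: 8 + 4 + 5 = 17
Shortest: 11.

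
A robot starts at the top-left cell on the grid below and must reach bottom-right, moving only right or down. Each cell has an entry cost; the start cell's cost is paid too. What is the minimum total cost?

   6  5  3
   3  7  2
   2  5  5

Cheapest: r0c0 r0c1 r0c2 r1c2 r2c2
  6 + 5 + 3 + 2 + 5 = 21

21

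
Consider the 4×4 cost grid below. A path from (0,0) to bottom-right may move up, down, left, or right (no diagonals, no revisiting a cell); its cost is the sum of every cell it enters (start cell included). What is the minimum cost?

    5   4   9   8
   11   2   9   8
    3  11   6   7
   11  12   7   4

37

One optimal route is [0,0] [0,1] [1,1] [1,2] [2,2] [2,3] [3,3].
Its cost is 5 + 4 + 2 + 9 + 6 + 7 + 4 = 37.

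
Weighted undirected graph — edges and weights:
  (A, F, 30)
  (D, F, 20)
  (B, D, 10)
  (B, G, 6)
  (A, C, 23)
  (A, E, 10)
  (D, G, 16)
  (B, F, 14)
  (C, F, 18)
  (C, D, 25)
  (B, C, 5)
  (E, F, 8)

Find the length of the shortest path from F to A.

18

Checking several routes:
F→A: 30
F→C→A: 18 + 23 = 41
F→B→C→A: 14 + 5 + 23 = 42
F→E→A: 8 + 10 = 18
The minimum is 18.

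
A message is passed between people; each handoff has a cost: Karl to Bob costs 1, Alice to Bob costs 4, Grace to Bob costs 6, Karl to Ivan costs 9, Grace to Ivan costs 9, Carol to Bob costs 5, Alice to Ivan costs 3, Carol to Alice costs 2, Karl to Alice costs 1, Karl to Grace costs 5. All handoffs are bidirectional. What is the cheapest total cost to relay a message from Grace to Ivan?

9

Checking several routes:
Grace-Karl-Alice-Ivan: 5 + 1 + 3 = 9
Grace-Bob-Alice-Ivan: 6 + 4 + 3 = 13
Grace-Ivan: 9
Grace-Bob-Karl-Alice-Ivan: 6 + 1 + 1 + 3 = 11
Best route has total 9.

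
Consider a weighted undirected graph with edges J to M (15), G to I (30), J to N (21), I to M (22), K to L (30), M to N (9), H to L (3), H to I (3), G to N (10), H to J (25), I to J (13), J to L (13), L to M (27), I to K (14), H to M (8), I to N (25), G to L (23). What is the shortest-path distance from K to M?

25

Some routes from K to M:
K→I→H→M: 14 + 3 + 8 = 25
K→I→M: 14 + 22 = 36
K→L→H→M: 30 + 3 + 8 = 41
K→I→J→M: 14 + 13 + 15 = 42
Shortest: 25.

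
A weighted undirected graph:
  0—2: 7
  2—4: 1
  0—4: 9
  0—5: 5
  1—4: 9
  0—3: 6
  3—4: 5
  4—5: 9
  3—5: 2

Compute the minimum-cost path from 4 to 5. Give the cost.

Checking several routes:
4 - 2 - 0 - 5: 1 + 7 + 5 = 13
4 - 3 - 5: 5 + 2 = 7
4 - 5: 9
Best route has total 7.

7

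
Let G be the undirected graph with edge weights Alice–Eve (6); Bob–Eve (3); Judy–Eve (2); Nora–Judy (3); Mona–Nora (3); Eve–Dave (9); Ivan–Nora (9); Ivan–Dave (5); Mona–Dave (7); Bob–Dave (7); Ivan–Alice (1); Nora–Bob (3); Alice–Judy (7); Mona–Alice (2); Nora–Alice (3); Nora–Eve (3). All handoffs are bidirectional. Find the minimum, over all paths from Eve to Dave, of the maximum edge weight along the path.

5

Some routes from Eve to Dave:
Eve-Judy-Nora-Mona-Alice-Ivan-Dave: max(2, 3, 3, 2, 1, 5) = 5
Eve-Bob-Nora-Alice-Ivan-Dave: max(3, 3, 3, 1, 5) = 5
Eve-Bob-Nora-Mona-Alice-Ivan-Dave: max(3, 3, 3, 2, 1, 5) = 5
Eve-Nora-Mona-Alice-Ivan-Dave: max(3, 3, 2, 1, 5) = 5
Eve-Judy-Nora-Alice-Ivan-Dave: max(2, 3, 3, 1, 5) = 5
The minimum achievable maximum is 5.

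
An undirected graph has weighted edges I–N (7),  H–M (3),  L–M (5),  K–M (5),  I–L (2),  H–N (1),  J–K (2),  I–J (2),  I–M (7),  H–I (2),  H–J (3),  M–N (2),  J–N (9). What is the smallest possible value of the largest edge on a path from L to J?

Comparing a few candidate routes:
L → M → N → H → J: max(5, 2, 1, 3) = 5
L → I → J: max(2, 2) = 2
L → M → K → J: max(5, 5, 2) = 5
L → I → H → J: max(2, 2, 3) = 3
L → M → H → I → J: max(5, 3, 2, 2) = 5
L → M → N → H → I → J: max(5, 2, 1, 2, 2) = 5
The minimum achievable maximum is 2.

2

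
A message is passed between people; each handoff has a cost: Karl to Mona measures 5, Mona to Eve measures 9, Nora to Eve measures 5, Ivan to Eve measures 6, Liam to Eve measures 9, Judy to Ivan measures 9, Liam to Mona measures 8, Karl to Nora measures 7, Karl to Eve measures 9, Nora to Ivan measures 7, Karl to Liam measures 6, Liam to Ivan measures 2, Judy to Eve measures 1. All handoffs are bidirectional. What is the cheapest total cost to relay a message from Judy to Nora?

A few of the Judy→Nora routes:
Judy → Eve → Nora: 1 + 5 = 6
Judy → Ivan → Nora: 9 + 7 = 16
Judy → Eve → Ivan → Nora: 1 + 6 + 7 = 14
The minimum is 6.

6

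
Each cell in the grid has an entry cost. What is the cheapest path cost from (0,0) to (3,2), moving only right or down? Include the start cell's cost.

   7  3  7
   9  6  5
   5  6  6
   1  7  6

33

Cheapest: (0,0) -> (0,1) -> (1,1) -> (1,2) -> (2,2) -> (3,2)
  7 + 3 + 6 + 5 + 6 + 6 = 33
For comparison, the top-then-right route costs 34.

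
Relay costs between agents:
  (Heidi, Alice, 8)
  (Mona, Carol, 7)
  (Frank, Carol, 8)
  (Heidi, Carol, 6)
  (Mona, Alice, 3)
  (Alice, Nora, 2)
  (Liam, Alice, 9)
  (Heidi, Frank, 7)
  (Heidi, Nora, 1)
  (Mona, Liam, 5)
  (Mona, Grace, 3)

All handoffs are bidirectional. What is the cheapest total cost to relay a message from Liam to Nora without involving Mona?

11

Paths from Liam to Nora avoiding Mona:
Liam→Alice→Nora: 9 + 2 = 11
Liam→Alice→Heidi→Nora: 9 + 8 + 1 = 18
Shortest: 11.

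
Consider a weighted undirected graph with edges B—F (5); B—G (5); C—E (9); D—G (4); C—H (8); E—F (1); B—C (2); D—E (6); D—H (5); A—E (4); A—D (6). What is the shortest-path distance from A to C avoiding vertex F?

Comparing a few candidate routes:
A → E → D → G → B → C: 4 + 6 + 4 + 5 + 2 = 21
A → D → G → B → C: 6 + 4 + 5 + 2 = 17
A → D → H → C: 6 + 5 + 8 = 19
A → E → C: 4 + 9 = 13
Shortest: 13.

13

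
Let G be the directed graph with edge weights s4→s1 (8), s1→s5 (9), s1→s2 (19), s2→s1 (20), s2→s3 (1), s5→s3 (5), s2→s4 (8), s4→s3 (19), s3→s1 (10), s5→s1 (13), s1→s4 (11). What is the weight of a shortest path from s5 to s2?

32

Candidate routes:
s5 -> s3 -> s1 -> s2: 5 + 10 + 19 = 34
s5 -> s1 -> s2: 13 + 19 = 32
Shortest: 32.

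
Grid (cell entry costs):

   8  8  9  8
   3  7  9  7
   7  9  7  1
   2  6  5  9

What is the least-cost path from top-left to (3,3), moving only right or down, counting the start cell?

40

Cheapest: (0,0)→(1,0)→(2,0)→(3,0)→(3,1)→(3,2)→(3,3)
  8 + 3 + 7 + 2 + 6 + 5 + 9 = 40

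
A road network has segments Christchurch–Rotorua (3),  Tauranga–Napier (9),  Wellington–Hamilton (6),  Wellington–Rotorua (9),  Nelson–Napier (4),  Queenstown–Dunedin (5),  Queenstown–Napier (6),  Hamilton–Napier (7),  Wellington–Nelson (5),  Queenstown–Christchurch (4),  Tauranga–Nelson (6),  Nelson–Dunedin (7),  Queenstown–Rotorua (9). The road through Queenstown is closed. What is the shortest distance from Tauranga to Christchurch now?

Routes from Tauranga to Christchurch avoiding Queenstown:
Tauranga→Napier→Nelson→Wellington→Rotorua→Christchurch: 9 + 4 + 5 + 9 + 3 = 30
Tauranga→Napier→Hamilton→Wellington→Rotorua→Christchurch: 9 + 7 + 6 + 9 + 3 = 34
Tauranga→Nelson→Napier→Hamilton→Wellington→Rotorua→Christchurch: 6 + 4 + 7 + 6 + 9 + 3 = 35
Tauranga→Nelson→Wellington→Rotorua→Christchurch: 6 + 5 + 9 + 3 = 23
Best route has total 23 km.

23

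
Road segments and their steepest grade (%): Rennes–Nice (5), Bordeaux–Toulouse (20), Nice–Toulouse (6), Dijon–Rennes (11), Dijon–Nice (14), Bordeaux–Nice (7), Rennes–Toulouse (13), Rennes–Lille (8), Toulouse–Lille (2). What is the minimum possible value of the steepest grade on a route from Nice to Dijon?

11

Comparing a few candidate routes:
Nice → Toulouse → Rennes → Dijon: max(6, 13, 11) = 13
Nice → Rennes → Dijon: max(5, 11) = 11
Nice → Toulouse → Lille → Rennes → Dijon: max(6, 2, 8, 11) = 11
The minimum achievable maximum is 11%.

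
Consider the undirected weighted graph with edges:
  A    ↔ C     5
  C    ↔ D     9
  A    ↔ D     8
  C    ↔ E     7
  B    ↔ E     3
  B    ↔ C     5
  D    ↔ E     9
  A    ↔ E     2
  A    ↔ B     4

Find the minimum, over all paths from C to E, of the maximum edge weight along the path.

5

A few of the C→E routes:
C - A - B - E: max(5, 4, 3) = 5
C - B - A - E: max(5, 4, 2) = 5
C - E: max(7) = 7
C - B - E: max(5, 3) = 5
C - A - E: max(5, 2) = 5
Best route has worst link 5.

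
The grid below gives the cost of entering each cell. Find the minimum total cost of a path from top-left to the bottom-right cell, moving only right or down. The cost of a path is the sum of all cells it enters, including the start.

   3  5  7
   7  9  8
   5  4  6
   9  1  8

28

Path (0,0) → (1,0) → (2,0) → (2,1) → (3,1) → (3,2): 3 + 7 + 5 + 4 + 1 + 8 = 28.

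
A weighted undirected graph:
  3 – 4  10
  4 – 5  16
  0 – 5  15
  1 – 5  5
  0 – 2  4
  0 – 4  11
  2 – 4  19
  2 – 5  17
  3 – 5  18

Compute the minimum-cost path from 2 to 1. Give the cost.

Checking several routes:
2 -> 0 -> 5 -> 1: 4 + 15 + 5 = 24
2 -> 5 -> 1: 17 + 5 = 22
2 -> 0 -> 4 -> 5 -> 1: 4 + 11 + 16 + 5 = 36
The minimum is 22.

22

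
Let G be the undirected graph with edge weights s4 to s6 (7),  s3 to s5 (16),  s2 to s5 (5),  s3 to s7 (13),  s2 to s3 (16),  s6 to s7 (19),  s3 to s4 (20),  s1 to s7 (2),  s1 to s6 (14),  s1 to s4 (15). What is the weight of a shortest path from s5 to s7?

29

A few of the s5→s7 routes:
s5→s3→s4→s1→s7: 16 + 20 + 15 + 2 = 53
s5→s3→s7: 16 + 13 = 29
s5→s2→s3→s7: 5 + 16 + 13 = 34
s5→s2→s3→s4→s1→s7: 5 + 16 + 20 + 15 + 2 = 58
s5→s3→s4→s6→s7: 16 + 20 + 7 + 19 = 62
s5→s3→s4→s6→s1→s7: 16 + 20 + 7 + 14 + 2 = 59
The minimum is 29.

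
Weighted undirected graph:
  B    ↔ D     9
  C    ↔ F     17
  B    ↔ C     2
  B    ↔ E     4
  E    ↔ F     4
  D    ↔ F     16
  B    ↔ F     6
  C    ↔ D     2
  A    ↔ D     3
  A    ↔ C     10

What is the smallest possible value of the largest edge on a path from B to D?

2

A few of the B→D routes:
B→F→D: max(6, 16) = 16
B→C→D: max(2, 2) = 2
B→C→A→D: max(2, 10, 3) = 10
B→D: max(9) = 9
Smallest bottleneck: 2.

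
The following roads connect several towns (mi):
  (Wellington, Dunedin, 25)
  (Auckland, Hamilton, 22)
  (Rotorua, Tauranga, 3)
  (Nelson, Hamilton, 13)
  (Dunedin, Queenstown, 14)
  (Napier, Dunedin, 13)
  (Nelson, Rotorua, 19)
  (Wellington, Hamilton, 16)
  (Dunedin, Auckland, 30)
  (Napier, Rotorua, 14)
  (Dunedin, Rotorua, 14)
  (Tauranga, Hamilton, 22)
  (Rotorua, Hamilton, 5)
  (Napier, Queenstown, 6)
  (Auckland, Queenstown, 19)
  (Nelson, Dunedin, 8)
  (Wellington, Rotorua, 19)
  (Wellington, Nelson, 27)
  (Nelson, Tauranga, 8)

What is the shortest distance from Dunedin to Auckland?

Some routes from Dunedin to Auckland:
Dunedin -> Auckland: 30
Dunedin -> Nelson -> Hamilton -> Auckland: 8 + 13 + 22 = 43
Dunedin -> Napier -> Queenstown -> Auckland: 13 + 6 + 19 = 38
Dunedin -> Rotorua -> Hamilton -> Auckland: 14 + 5 + 22 = 41
Dunedin -> Nelson -> Tauranga -> Rotorua -> Hamilton -> Auckland: 8 + 8 + 3 + 5 + 22 = 46
Dunedin -> Queenstown -> Auckland: 14 + 19 = 33
The minimum is 30 mi.

30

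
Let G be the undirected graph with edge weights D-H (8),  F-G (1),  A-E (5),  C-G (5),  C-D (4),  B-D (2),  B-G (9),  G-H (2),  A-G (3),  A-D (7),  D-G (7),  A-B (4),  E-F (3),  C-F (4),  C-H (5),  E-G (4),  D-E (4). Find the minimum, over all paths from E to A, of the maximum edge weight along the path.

3

Checking several routes:
E-G-F-C-D-B-A: max(4, 1, 4, 4, 2, 4) = 4
E-F-C-D-B-A: max(3, 4, 4, 2, 4) = 4
E-F-G-A: max(3, 1, 3) = 3
E-D-B-A: max(4, 2, 4) = 4
E-D-C-F-G-A: max(4, 4, 4, 1, 3) = 4
Smallest bottleneck: 3.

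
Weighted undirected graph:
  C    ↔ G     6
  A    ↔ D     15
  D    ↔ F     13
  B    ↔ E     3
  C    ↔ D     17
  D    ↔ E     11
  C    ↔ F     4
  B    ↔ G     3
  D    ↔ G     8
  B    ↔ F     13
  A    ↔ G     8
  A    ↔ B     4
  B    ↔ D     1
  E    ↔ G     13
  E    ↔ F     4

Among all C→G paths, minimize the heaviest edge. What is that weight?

4

Checking several routes:
C -> G: max(6) = 6
C -> F -> E -> B -> G: max(4, 4, 3, 3) = 4
C -> F -> E -> B -> D -> G: max(4, 4, 3, 1, 8) = 8
Best route has worst link 4.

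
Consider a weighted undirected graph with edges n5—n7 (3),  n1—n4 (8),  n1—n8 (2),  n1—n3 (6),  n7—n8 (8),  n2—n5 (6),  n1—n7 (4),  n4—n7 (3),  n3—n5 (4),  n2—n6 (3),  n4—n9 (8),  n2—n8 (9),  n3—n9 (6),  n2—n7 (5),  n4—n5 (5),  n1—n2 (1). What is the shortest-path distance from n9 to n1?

A few of the n9→n1 routes:
n9→n4→n1: 8 + 8 = 16
n9→n3→n1: 6 + 6 = 12
n9→n4→n7→n1: 8 + 3 + 4 = 15
Shortest: 12.

12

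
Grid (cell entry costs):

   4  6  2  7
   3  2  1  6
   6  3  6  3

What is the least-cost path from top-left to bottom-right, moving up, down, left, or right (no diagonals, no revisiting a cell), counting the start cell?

19

Best path: r0c0 r1c0 r1c1 r1c2 r1c3 r2c3
Cost: 4 + 3 + 2 + 1 + 6 + 3 = 19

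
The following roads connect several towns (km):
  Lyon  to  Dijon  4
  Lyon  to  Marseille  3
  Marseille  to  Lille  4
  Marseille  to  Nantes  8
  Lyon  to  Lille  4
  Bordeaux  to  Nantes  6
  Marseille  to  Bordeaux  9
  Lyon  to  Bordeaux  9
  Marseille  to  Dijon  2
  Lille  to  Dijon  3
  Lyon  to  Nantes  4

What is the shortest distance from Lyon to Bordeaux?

A few of the Lyon→Bordeaux routes:
Lyon - Nantes - Bordeaux: 4 + 6 = 10
Lyon - Dijon - Marseille - Bordeaux: 4 + 2 + 9 = 15
Lyon - Marseille - Bordeaux: 3 + 9 = 12
Lyon - Bordeaux: 9
Best route has total 9 km.

9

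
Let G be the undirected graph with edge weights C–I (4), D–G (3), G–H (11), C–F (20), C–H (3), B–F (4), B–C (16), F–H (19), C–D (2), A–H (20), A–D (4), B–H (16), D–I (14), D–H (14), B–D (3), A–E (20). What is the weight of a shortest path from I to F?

Checking several routes:
I-C-B-F: 4 + 16 + 4 = 24
I-C-D-B-F: 4 + 2 + 3 + 4 = 13
I-C-H-B-F: 4 + 3 + 16 + 4 = 27
I-C-F: 4 + 20 = 24
I-D-B-F: 14 + 3 + 4 = 21
I-C-H-F: 4 + 3 + 19 = 26
Best route has total 13.

13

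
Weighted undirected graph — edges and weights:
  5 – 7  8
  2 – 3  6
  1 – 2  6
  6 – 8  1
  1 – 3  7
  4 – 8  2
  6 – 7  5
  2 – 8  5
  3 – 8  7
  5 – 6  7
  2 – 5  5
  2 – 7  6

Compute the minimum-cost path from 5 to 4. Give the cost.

Some routes from 5 to 4:
5 → 2 → 8 → 4: 5 + 5 + 2 = 12
5 → 7 → 6 → 8 → 4: 8 + 5 + 1 + 2 = 16
5 → 7 → 2 → 8 → 4: 8 + 6 + 5 + 2 = 21
5 → 2 → 7 → 6 → 8 → 4: 5 + 6 + 5 + 1 + 2 = 19
5 → 2 → 3 → 8 → 4: 5 + 6 + 7 + 2 = 20
5 → 6 → 8 → 4: 7 + 1 + 2 = 10
The minimum is 10.

10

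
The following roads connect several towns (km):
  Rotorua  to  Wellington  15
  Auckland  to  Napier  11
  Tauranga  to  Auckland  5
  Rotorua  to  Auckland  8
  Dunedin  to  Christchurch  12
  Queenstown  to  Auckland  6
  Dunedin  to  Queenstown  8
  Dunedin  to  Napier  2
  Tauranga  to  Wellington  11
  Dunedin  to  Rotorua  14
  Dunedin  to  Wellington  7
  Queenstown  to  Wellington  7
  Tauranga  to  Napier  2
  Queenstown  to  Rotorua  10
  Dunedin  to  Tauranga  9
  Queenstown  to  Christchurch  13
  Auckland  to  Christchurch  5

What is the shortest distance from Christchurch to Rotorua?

13

Checking several routes:
Christchurch→Queenstown→Auckland→Rotorua: 13 + 6 + 8 = 27
Christchurch→Auckland→Tauranga→Napier→Dunedin→Rotorua: 5 + 5 + 2 + 2 + 14 = 28
Christchurch→Queenstown→Rotorua: 13 + 10 = 23
Christchurch→Auckland→Queenstown→Rotorua: 5 + 6 + 10 = 21
Christchurch→Dunedin→Rotorua: 12 + 14 = 26
Christchurch→Auckland→Rotorua: 5 + 8 = 13
Shortest: 13 km.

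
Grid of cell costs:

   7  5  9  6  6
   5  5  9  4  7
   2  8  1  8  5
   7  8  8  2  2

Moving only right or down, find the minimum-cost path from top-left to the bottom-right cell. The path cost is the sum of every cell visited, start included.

Take [0,0]→[1,0]→[2,0]→[2,1]→[2,2]→[2,3]→[3,3]→[3,4] for a total of 7 + 5 + 2 + 8 + 1 + 8 + 2 + 2 = 35.

35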